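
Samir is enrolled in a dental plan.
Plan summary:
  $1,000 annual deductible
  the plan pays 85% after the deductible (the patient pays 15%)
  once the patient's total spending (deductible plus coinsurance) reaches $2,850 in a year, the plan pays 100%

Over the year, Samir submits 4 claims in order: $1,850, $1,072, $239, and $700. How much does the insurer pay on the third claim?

$203.15

Bill 1, $1,850: deductible takes $1,000, $850 remains; coinsurance $850 × 15% = $127.50. Patient pays $1,127.50; OOP now $1,127.50. Plan pays $1,850 − $1,127.50 = $722.50.
Bill 2, $1,072: 15% coinsurance on $1,072 = $160.80. Patient pays $160.80; OOP now $1,288.30. Insurer: $1,072 − $160.80 = $911.20.
Bill 3, $239: deductible already satisfied, so patient's share is 15% × $239 = $35.85. Patient owes $35.85 (running OOP $1,324.15). Plan pays $239 − $35.85 = $203.15.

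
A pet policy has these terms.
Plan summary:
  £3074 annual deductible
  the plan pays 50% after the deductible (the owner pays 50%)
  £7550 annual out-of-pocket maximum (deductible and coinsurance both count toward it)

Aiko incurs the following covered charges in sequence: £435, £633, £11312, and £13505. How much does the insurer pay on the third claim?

Claim 1 — £435: all of it applies to the deductible. Cost to owner: £435. OOP to date £435. Insurer: £435 − £435 = £0.
Claim 2 — £633: fully absorbed by the deductible. Owner owes £633 (running OOP £1068). Insurer: £633 − £633 = £0.
Claim 3 — £11312: £2006 finishes the deductible; £9306 goes to coinsurance; coinsurance £9306 × 50% = £4653. Deductible plus coinsurance: £2006 + £4653 = £6659. That would push OOP to £7727, over the £7550 cap, so owner pays £7550 − £1068 = £6482. Insurer: £11312 − £6482 = £4830.

£4830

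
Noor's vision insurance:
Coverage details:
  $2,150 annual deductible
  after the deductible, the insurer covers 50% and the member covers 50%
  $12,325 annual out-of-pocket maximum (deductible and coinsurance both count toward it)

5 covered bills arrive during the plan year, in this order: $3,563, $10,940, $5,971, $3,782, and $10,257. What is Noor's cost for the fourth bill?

Bill 1, $3,563: $2,150 finishes the deductible; $1,413 goes to coinsurance; member's 50% is $706.50. Cost to member: $2,856.50. OOP to date $2,856.50.
Bill 2, $10,940: deductible met; 50% of $10,940 = $5,470. Member owes $5,470 (running OOP $8,326.50).
Bill 3, $5,971: 50% coinsurance on $5,971 = $2,985.50. Member pays $2,985.50; OOP now $11,312.
Bill 4, $3,782: deductible already satisfied, so member's share is 50% × $3,782 = $1,891. Adding that to $11,312 gives $13,203, past the $12,325 cap; member pays only $12,325 − $11,312 = $1,013.

$1,013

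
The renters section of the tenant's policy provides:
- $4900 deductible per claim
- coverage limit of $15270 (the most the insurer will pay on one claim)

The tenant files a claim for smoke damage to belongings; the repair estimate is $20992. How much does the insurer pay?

$15270

Less the $4900 deductible: $20992 − $4900 = $16092.
Since $16092 > $15270, the payout is capped at $15270.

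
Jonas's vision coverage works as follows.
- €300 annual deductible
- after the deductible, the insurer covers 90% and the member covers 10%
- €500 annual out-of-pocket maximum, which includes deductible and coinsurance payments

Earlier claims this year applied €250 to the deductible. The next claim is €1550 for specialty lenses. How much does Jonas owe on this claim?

Remaining deductible: €300 − €250 = €50.
After the €50 deductible portion, €1550 − €50 = €1500 is subject to coinsurance.
Coinsurance: €1500 × 10% = €150.
So the member owes €50 + €150 = €200 before any cap.
Total out-of-pocket so far would be €250 + €200 = €450, below the €500 cap — no reduction.

€200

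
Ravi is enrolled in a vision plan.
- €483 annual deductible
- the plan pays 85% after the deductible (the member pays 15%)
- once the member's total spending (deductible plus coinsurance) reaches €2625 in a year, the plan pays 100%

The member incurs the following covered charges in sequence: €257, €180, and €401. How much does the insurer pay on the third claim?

€301.75

#1 (€257): entire amount goes to the deductible. Cost to member: €257. OOP to date €257. Plan pays €257 − €257 = €0.
#2 (€180): all of it applies to the deductible. Cost to member: €180. OOP to date €437. Plan pays €180 − €180 = €0.
#3 (€401): deductible takes €46, €355 remains; member's 15% is €53.25. Cost to member: €99.25. OOP to date €536.25. Insurer: €401 − €99.25 = €301.75.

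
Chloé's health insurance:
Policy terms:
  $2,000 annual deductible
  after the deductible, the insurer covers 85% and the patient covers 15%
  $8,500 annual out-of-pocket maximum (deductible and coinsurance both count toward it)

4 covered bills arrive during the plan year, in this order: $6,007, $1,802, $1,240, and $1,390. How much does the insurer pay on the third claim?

Claim 1 — $6,007: $2,000 finishes the deductible; $4,007 goes to coinsurance; coinsurance $4,007 × 15% = $601.05. Patient pays $2,601.05; OOP now $2,601.05. Plan pays $6,007 − $2,601.05 = $3,405.95.
Claim 2 — $1,802: 15% coinsurance on $1,802 = $270.30. Cost to patient: $270.30. OOP to date $2,871.35. Insurer: $1,802 − $270.30 = $1,531.70.
Claim 3 — $1,240: deductible met; 15% of $1,240 = $186. Cost to patient: $186. OOP to date $3,057.35. Insurer: $1,240 − $186 = $1,054.

$1,054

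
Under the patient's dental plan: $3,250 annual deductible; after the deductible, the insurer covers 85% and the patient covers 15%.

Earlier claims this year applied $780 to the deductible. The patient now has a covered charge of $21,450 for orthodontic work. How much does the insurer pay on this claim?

$780 of the $3,250 deductible is already met, leaving $2,470.
That leaves $21,450 − $2,470 = $18,980 for coinsurance.
Patient's 15% share of $18,980 is $2,847.
Patient responsibility: $2,470 + $2,847 = $5,317.
The plan picks up $21,450 − $5,317 = $16,133.

$16,133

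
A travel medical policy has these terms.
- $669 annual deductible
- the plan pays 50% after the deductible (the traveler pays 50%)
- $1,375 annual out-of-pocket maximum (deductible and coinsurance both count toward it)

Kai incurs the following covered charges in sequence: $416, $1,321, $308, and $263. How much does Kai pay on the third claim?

$154

Claim 1 ($416): fully absorbed by the deductible. Traveler owes $416 (running OOP $416).
Claim 2 ($1,321): $253 finishes the deductible; $1,068 goes to coinsurance; coinsurance $1,068 × 50% = $534. Traveler pays $787; OOP now $1,203.
Claim 3 ($308): deductible met; 50% of $308 = $154. Traveler pays $154; OOP now $1,357.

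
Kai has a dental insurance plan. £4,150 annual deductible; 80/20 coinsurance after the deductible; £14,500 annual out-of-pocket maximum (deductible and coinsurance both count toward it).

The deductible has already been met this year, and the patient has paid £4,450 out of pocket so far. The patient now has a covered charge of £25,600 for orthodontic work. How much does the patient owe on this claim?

With the deductible met, the entire £25,600 is subject to coinsurance.
Coinsurance: £25,600 × 20% = £5,120.
Year-to-date out-of-pocket becomes £4,450 + £5,120 = £9,570, still under the £14,500 maximum, so no cap applies.

£5,120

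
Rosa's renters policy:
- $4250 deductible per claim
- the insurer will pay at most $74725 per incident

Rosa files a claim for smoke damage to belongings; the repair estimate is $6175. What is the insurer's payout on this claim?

Less the $4250 deductible: $6175 − $4250 = $1925.
$1925 is within the $74725 limit, so the insurer pays $1925.

$1925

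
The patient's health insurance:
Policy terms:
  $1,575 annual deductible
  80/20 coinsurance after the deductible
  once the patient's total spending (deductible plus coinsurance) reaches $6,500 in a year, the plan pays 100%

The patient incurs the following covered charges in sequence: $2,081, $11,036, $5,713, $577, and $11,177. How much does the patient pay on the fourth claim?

$115.40

Claim 1 ($2,081): $1,575 to deductible, leaving $506; 20% of $506 = $101.20. Cost to patient: $1,676.20. OOP to date $1,676.20.
Claim 2 ($11,036): deductible met; 20% of $11,036 = $2,207.20. Patient pays $2,207.20; OOP now $3,883.40.
Claim 3 ($5,713): deductible met; 20% of $5,713 = $1,142.60. Patient owes $1,142.60 (running OOP $5,026).
Claim 4 ($577): deductible met; 20% of $577 = $115.40. Patient owes $115.40 (running OOP $5,141.40).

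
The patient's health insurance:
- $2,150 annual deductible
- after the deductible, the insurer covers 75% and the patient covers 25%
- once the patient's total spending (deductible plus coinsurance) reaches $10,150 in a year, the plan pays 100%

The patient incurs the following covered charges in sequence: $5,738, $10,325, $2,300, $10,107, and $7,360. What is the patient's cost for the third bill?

$575

Claim 1 ($5,738): deductible takes $2,150, $3,588 remains; patient's 25% is $897. Patient owes $3,047 (running OOP $3,047).
Claim 2 ($10,325): deductible already satisfied, so patient's share is 25% × $10,325 = $2,581.25. Cost to patient: $2,581.25. OOP to date $5,628.25.
Claim 3 ($2,300): 25% coinsurance on $2,300 = $575. Cost to patient: $575. OOP to date $6,203.25.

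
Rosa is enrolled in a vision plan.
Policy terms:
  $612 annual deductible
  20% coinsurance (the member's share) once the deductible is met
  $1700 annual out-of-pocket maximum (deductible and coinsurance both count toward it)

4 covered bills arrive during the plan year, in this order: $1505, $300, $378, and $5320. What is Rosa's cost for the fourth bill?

$773.80

Claim 1 ($1505): deductible takes $612, $893 remains; coinsurance $893 × 20% = $178.60. Cost to member: $790.60. OOP to date $790.60.
Claim 2 ($300): 20% coinsurance on $300 = $60. Member pays $60; OOP now $850.60.
Claim 3 ($378): deductible already satisfied, so member's share is 20% × $378 = $75.60. Member pays $75.60; OOP now $926.20.
Claim 4 ($5320): deductible already satisfied, so member's share is 20% × $5320 = $1064. That would push OOP to $1990.20, over the $1700 cap, so member pays $1700 − $926.20 = $773.80.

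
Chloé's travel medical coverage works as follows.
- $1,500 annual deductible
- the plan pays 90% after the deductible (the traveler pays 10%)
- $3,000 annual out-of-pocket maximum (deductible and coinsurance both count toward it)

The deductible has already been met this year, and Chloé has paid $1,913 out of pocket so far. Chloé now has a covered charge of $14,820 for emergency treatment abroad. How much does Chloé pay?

$1,087

With the deductible met, the entire $14,820 is subject to coinsurance.
10% of $14,820 = $1,482 falls to the traveler.
Year-to-date out-of-pocket would reach $1,913 + $1,482 = $3,395, above the $3,000 maximum, so the traveler pays only $3,000 − $1,913 = $1,087.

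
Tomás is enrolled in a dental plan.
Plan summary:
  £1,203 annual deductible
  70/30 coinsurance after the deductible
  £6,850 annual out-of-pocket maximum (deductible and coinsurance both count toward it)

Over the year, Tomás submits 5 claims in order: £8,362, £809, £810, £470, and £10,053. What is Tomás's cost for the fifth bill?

£2,872.60

Claim 1 (£8,362): £1,203 finishes the deductible; £7,159 goes to coinsurance; patient's 30% is £2,147.70. Cost to patient: £3,350.70. OOP to date £3,350.70.
Claim 2 (£809): 30% coinsurance on £809 = £242.70. Cost to patient: £242.70. OOP to date £3,593.40.
Claim 3 (£810): deductible met; 30% of £810 = £243. Patient owes £243 (running OOP £3,836.40).
Claim 4 (£470): deductible already satisfied, so patient's share is 30% × £470 = £141. Cost to patient: £141. OOP to date £3,977.40.
Claim 5 (£10,053): deductible met; 30% of £10,053 = £3,015.90. Adding that to £3,977.40 gives £6,993.30, past the £6,850 cap; patient pays only £6,850 − £3,977.40 = £2,872.60.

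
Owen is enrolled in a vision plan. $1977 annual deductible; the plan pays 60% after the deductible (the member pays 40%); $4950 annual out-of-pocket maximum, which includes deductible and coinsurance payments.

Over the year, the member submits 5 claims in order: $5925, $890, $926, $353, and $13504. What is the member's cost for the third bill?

Bill 1, $5925: deductible takes $1977, $3948 remains; 40% of $3948 = $1579.20. Cost to member: $3556.20. OOP to date $3556.20.
Bill 2, $890: 40% coinsurance on $890 = $356. Cost to member: $356. OOP to date $3912.20.
Bill 3, $926: 40% coinsurance on $926 = $370.40. Member pays $370.40; OOP now $4282.60.

$370.40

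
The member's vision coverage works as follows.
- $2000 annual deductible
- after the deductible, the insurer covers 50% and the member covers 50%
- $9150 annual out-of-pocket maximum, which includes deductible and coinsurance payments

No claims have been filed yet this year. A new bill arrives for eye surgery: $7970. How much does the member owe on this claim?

The full $2000 deductible is still open; $2000 of this bill applies to it.
The remaining $5970 (= $7970 − $2000) moves to coinsurance.
50% of $5970 = $2985 falls to the member.
Member responsibility before any cap: $2000 + $2985 = $4985.
Total out-of-pocket so far would be $0 + $4985 = $4985, below the $9150 cap — no reduction.

$4985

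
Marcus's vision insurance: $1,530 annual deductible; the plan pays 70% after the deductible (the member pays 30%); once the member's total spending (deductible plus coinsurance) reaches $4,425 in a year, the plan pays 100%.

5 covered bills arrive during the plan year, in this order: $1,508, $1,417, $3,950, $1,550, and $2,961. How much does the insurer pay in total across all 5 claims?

Bill 1, $1,508: all of it applies to the deductible. Cost to member: $1,508. OOP to date $1,508. Plan pays $1,508 − $1,508 = $0.
Bill 2, $1,417: $22 to deductible, leaving $1,395; 30% of $1,395 = $418.50. Cost to member: $440.50. OOP to date $1,948.50. Insurer: $1,417 − $440.50 = $976.50.
Bill 3, $3,950: deductible met; 30% of $3,950 = $1,185. Member owes $1,185 (running OOP $3,133.50). Plan pays $3,950 − $1,185 = $2,765.
Bill 4, $1,550: deductible already satisfied, so member's share is 30% × $1,550 = $465. Member pays $465; OOP now $3,598.50. Insurer: $1,550 − $465 = $1,085.
Bill 5, $2,961: deductible already satisfied, so member's share is 30% × $2,961 = $888.30. OOP would hit $4,486.80 > $4,425, so the cap limits the member to $4,425 − $3,598.50 = $826.50. Plan pays $2,961 − $826.50 = $2,134.50.
Insurer total = bills − member's total = $11,386 − $4,425 = $6,961.

$6,961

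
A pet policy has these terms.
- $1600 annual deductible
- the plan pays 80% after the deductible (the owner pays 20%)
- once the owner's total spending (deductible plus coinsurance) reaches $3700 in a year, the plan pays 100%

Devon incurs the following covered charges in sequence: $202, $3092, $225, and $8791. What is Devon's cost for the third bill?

Claim 1 ($202): entire amount goes to the deductible. Owner pays $202; OOP now $202.
Claim 2 ($3092): $1398 finishes the deductible; $1694 goes to coinsurance; owner's 20% is $338.80. Cost to owner: $1736.80. OOP to date $1938.80.
Claim 3 ($225): 20% coinsurance on $225 = $45. Owner owes $45 (running OOP $1983.80).

$45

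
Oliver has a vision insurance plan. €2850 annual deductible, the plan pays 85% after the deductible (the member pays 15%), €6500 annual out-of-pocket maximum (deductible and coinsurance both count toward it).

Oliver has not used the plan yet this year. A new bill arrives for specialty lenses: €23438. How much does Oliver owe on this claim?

€5938.20

Nothing has been paid toward the €2850 deductible, so the first €2850 of this charge is applied there.
That leaves €23438 − €2850 = €20588 for coinsurance.
Member's 15% share of €20588 is €3088.20.
So the member owes €2850 + €3088.20 = €5938.20 before any cap.
Year-to-date out-of-pocket becomes €0 + €5938.20 = €5938.20, still under the €6500 maximum, so no cap applies.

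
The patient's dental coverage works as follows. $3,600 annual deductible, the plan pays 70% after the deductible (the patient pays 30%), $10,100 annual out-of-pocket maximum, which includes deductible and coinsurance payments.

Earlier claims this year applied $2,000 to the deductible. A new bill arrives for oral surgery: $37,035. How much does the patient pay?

$8,100

Remaining deductible: $3,600 − $2,000 = $1,600.
The remaining $35,435 (= $37,035 − $1,600) moves to coinsurance.
30% of $35,435 = $10,630.50 falls to the patient.
That puts the patient's cost at $1,600 + $10,630.50 = $12,230.50 before any cap.
Adding $12,230.50 to the $2,000 already spent would give $14,230.50, which exceeds the $10,100 cap; the patient pays just $10,100 − $2,000 = $8,100.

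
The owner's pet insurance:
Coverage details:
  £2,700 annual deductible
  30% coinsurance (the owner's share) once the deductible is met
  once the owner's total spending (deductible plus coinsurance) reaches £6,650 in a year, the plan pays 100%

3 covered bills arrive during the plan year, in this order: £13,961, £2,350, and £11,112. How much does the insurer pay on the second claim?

Claim 1 — £13,961: £2,700 finishes the deductible; £11,261 goes to coinsurance; coinsurance £11,261 × 30% = £3,378.30. Owner owes £6,078.30 (running OOP £6,078.30). Insurer: £13,961 − £6,078.30 = £7,882.70.
Claim 2 — £2,350: deductible met; 30% of £2,350 = £705. OOP would hit £6,783.30 > £6,650, so the cap limits the owner to £6,650 − £6,078.30 = £571.70. Insurer: £2,350 − £571.70 = £1,778.30.

£1,778.30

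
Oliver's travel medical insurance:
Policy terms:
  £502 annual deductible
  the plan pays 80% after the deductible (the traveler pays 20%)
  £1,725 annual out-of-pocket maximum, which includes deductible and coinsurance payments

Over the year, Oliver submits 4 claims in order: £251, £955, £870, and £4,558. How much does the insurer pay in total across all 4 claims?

#1 (£251): all of it applies to the deductible. Cost to traveler: £251. OOP to date £251. Insurer: £251 − £251 = £0.
#2 (£955): £251 finishes the deductible; £704 goes to coinsurance; coinsurance £704 × 20% = £140.80. Traveler pays £391.80; OOP now £642.80. Plan pays £955 − £391.80 = £563.20.
#3 (£870): deductible met; 20% of £870 = £174. Traveler owes £174 (running OOP £816.80). Plan pays £870 − £174 = £696.
#4 (£4,558): deductible met; 20% of £4,558 = £911.60. That would push OOP to £1,728.40, over the £1,725 cap, so traveler pays £1,725 − £816.80 = £908.20. Insurer: £4,558 − £908.20 = £3,649.80.
Insurer total: £0 + £563.20 + £696 + £3,649.80 = £4,909.

£4,909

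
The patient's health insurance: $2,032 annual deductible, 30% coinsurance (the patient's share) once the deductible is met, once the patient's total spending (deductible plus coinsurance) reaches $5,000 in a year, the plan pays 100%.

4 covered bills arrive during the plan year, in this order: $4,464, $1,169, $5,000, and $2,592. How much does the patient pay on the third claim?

Claim 1 — $4,464: $2,032 finishes the deductible; $2,432 goes to coinsurance; 30% of $2,432 = $729.60. Cost to patient: $2,761.60. OOP to date $2,761.60.
Claim 2 — $1,169: deductible already satisfied, so patient's share is 30% × $1,169 = $350.70. Patient owes $350.70 (running OOP $3,112.30).
Claim 3 — $5,000: 30% coinsurance on $5,000 = $1,500. Cost to patient: $1,500. OOP to date $4,612.30.

$1,500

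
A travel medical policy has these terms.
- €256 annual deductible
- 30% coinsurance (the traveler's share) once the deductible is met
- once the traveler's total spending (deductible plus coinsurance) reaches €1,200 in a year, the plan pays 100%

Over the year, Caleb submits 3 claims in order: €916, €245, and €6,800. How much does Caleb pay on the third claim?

€672.50

Bill 1, €916: €256 to deductible, leaving €660; 30% of €660 = €198. Traveler pays €454; OOP now €454.
Bill 2, €245: deductible met; 30% of €245 = €73.50. Cost to traveler: €73.50. OOP to date €527.50.
Bill 3, €6,800: deductible met; 30% of €6,800 = €2,040. OOP would hit €2,567.50 > €1,200, so the cap limits the traveler to €1,200 − €527.50 = €672.50.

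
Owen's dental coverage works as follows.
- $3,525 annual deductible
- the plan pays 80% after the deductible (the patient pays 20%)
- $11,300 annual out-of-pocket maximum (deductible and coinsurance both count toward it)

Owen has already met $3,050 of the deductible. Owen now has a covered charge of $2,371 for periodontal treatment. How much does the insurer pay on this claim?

Remaining deductible: $3,525 − $3,050 = $475.
That leaves $2,371 − $475 = $1,896 for coinsurance.
20% of $1,896 = $379.20 falls to the patient.
That puts the patient's cost at $475 + $379.20 = $854.20 before any cap.
Year-to-date out-of-pocket becomes $3,050 + $854.20 = $3,904.20, still under the $11,300 maximum, so no cap applies.
The insurer covers the remainder: $2,371 − $854.20 = $1,516.80.

$1,516.80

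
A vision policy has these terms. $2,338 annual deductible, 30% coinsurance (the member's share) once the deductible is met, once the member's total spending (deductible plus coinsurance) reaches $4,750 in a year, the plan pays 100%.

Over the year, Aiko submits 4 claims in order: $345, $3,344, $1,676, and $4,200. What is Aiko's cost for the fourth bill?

$1,260

#1 ($345): fully absorbed by the deductible. Member pays $345; OOP now $345.
#2 ($3,344): $1,993 finishes the deductible; $1,351 goes to coinsurance; member's 30% is $405.30. Cost to member: $2,398.30. OOP to date $2,743.30.
#3 ($1,676): deductible met; 30% of $1,676 = $502.80. Cost to member: $502.80. OOP to date $3,246.10.
#4 ($4,200): deductible already satisfied, so member's share is 30% × $4,200 = $1,260. Member pays $1,260; OOP now $4,506.10.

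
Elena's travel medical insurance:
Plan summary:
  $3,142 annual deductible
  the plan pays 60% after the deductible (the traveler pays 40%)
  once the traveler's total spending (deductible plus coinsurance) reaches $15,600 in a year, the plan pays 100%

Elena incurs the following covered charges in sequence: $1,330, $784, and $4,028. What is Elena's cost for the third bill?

$2,228

#1 ($1,330): entire amount goes to the deductible. Cost to traveler: $1,330. OOP to date $1,330.
#2 ($784): entire amount goes to the deductible. Traveler pays $784; OOP now $2,114.
#3 ($4,028): $1,028 to deductible, leaving $3,000; traveler's 40% is $1,200. Traveler pays $2,228; OOP now $4,342.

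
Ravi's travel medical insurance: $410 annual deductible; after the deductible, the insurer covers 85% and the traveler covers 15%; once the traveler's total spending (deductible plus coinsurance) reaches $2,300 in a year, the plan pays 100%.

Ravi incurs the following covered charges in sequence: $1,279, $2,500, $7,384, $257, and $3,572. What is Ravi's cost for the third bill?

Claim 1 ($1,279): $410 finishes the deductible; $869 goes to coinsurance; coinsurance $869 × 15% = $130.35. Traveler pays $540.35; OOP now $540.35.
Claim 2 ($2,500): 15% coinsurance on $2,500 = $375. Traveler pays $375; OOP now $915.35.
Claim 3 ($7,384): 15% coinsurance on $7,384 = $1,107.60. Cost to traveler: $1,107.60. OOP to date $2,022.95.

$1,107.60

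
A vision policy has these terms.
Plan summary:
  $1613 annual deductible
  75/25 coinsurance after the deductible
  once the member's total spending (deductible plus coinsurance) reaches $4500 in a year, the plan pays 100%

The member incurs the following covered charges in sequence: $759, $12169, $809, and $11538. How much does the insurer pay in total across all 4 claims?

$20775

Claim 1 — $759: all of it applies to the deductible. Member pays $759; OOP now $759. Plan pays $759 − $759 = $0.
Claim 2 — $12169: deductible takes $854, $11315 remains; 25% of $11315 = $2828.75. Member owes $3682.75 (running OOP $4441.75). Plan pays $12169 − $3682.75 = $8486.25.
Claim 3 — $809: deductible already satisfied, so member's share is 25% × $809 = $202.25. OOP would hit $4644 > $4500, so the cap limits the member to $4500 − $4441.75 = $58.25. Plan pays $809 − $58.25 = $750.75.
Claim 4 — $11538: 25% coinsurance on $11538 = $2884.50. OOP would hit $7384.50 > $4500, so the cap limits the member to $4500 − $4500 = $0. Insurer: $11538 − $0 = $11538.
Insurer total: $0 + $8486.25 + $750.75 + $11538 = $20775.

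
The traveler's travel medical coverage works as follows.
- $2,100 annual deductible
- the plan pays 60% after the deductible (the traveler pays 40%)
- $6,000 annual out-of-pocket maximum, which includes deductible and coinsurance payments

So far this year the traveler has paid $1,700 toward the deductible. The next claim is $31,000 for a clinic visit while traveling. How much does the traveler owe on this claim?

$4,300

$1,700 of the $2,100 deductible is already met, leaving $400.
After the $400 deductible portion, $31,000 − $400 = $30,600 is subject to coinsurance.
40% of $30,600 = $12,240 falls to the traveler.
That puts the traveler's cost at $400 + $12,240 = $12,640 before any cap.
Year-to-date out-of-pocket would reach $1,700 + $12,640 = $14,340, above the $6,000 maximum, so the traveler pays only $6,000 − $1,700 = $4,300.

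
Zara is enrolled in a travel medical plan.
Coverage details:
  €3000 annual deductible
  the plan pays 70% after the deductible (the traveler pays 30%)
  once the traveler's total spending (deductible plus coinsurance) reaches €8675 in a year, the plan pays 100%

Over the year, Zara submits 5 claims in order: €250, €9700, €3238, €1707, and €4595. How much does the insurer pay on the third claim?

Claim 1 — €250: fully absorbed by the deductible. Traveler owes €250 (running OOP €250). Plan pays €250 − €250 = €0.
Claim 2 — €9700: €2750 finishes the deductible; €6950 goes to coinsurance; traveler's 30% is €2085. Cost to traveler: €4835. OOP to date €5085. Insurer: €9700 − €4835 = €4865.
Claim 3 — €3238: deductible met; 30% of €3238 = €971.40. Cost to traveler: €971.40. OOP to date €6056.40. Insurer: €3238 − €971.40 = €2266.60.

€2266.60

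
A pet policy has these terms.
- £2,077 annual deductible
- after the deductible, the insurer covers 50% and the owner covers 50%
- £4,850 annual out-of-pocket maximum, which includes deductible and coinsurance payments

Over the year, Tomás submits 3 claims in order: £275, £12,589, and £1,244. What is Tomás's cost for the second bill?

£4,575

Bill 1, £275: entire amount goes to the deductible. Owner owes £275 (running OOP £275).
Bill 2, £12,589: deductible takes £1,802, £10,787 remains; coinsurance £10,787 × 50% = £5,393.50. Deductible plus coinsurance: £1,802 + £5,393.50 = £7,195.50. OOP would hit £7,470.50 > £4,850, so the cap limits the owner to £4,850 − £275 = £4,575.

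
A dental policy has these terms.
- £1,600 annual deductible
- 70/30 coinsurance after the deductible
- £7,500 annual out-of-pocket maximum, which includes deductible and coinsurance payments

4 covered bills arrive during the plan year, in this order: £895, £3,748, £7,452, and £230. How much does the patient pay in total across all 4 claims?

£4,817.50

Claim 1 (£895): entire amount goes to the deductible. Patient pays £895; OOP now £895.
Claim 2 (£3,748): £705 finishes the deductible; £3,043 goes to coinsurance; 30% of £3,043 = £912.90. Patient pays £1,617.90; OOP now £2,512.90.
Claim 3 (£7,452): deductible met; 30% of £7,452 = £2,235.60. Patient pays £2,235.60; OOP now £4,748.50.
Claim 4 (£230): 30% coinsurance on £230 = £69. Cost to patient: £69. OOP to date £4,817.50.
Total paid by the patient: £895 + £1,617.90 + £2,235.60 + £69 = £4,817.50.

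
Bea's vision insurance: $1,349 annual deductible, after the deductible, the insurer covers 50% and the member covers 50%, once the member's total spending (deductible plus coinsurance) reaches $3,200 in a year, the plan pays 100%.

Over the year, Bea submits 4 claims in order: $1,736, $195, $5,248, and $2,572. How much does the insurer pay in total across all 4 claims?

$6,551

Bill 1, $1,736: deductible takes $1,349, $387 remains; member's 50% is $193.50. Member pays $1,542.50; OOP now $1,542.50. Plan pays $1,736 − $1,542.50 = $193.50.
Bill 2, $195: 50% coinsurance on $195 = $97.50. Member owes $97.50 (running OOP $1,640). Insurer: $195 − $97.50 = $97.50.
Bill 3, $5,248: 50% coinsurance on $5,248 = $2,624. That would push OOP to $4,264, over the $3,200 cap, so member pays $3,200 − $1,640 = $1,560. Insurer: $5,248 − $1,560 = $3,688.
Bill 4, $2,572: 50% coinsurance on $2,572 = $1,286. Adding that to $3,200 gives $4,486, past the $3,200 cap; member pays only $3,200 − $3,200 = $0. Plan pays $2,572 − $0 = $2,572.
Insurer total: $193.50 + $97.50 + $3,688 + $2,572 = $6,551.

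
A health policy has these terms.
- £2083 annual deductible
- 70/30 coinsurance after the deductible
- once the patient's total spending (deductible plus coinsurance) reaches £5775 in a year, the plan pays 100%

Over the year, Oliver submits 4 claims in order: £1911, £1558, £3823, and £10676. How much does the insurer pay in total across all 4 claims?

£12193

Claim 1 — £1911: all of it applies to the deductible. Patient owes £1911 (running OOP £1911). Plan pays £1911 − £1911 = £0.
Claim 2 — £1558: deductible takes £172, £1386 remains; coinsurance £1386 × 30% = £415.80. Patient owes £587.80 (running OOP £2498.80). Insurer: £1558 − £587.80 = £970.20.
Claim 3 — £3823: deductible met; 30% of £3823 = £1146.90. Patient pays £1146.90; OOP now £3645.70. Insurer: £3823 − £1146.90 = £2676.10.
Claim 4 — £10676: deductible met; 30% of £10676 = £3202.80. OOP would hit £6848.50 > £5775, so the cap limits the patient to £5775 − £3645.70 = £2129.30. Plan pays £10676 − £2129.30 = £8546.70.
Insurer total: £0 + £970.20 + £2676.10 + £8546.70 = £12193.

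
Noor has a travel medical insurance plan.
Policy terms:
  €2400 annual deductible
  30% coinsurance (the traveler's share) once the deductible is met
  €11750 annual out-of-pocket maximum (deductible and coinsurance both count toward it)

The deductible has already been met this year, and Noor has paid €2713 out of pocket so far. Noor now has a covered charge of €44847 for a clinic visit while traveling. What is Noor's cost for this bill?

€9037

The deductible is already satisfied, so the full bill goes to coinsurance.
30% of €44847 = €13454.10 falls to the traveler.
That would bring total out-of-pocket to €16167.10, past the €11750 cap. The traveler is capped at €11750 − €2713 = €9037 on this claim.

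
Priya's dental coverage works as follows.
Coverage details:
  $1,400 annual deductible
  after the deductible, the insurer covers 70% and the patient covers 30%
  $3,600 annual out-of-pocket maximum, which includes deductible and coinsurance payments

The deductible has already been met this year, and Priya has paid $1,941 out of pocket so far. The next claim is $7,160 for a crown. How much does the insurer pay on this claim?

The deductible is already satisfied, so the full bill goes to coinsurance.
Patient's 30% share of $7,160 is $2,148.
Year-to-date out-of-pocket would reach $1,941 + $2,148 = $4,089, above the $3,600 maximum, so the patient pays only $3,600 − $1,941 = $1,659.
Insurer pays the balance: $7,160 − $1,659 = $5,501.

$5,501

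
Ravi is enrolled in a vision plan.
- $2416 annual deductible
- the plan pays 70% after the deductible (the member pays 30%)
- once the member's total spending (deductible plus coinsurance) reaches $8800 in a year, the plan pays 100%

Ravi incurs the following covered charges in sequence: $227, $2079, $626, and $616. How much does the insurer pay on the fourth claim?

$431.20

Claim 1 — $227: entire amount goes to the deductible. Member owes $227 (running OOP $227). Insurer: $227 − $227 = $0.
Claim 2 — $2079: entire amount goes to the deductible. Cost to member: $2079. OOP to date $2306. Insurer: $2079 − $2079 = $0.
Claim 3 — $626: $110 finishes the deductible; $516 goes to coinsurance; member's 30% is $154.80. Member pays $264.80; OOP now $2570.80. Insurer: $626 − $264.80 = $361.20.
Claim 4 — $616: 30% coinsurance on $616 = $184.80. Cost to member: $184.80. OOP to date $2755.60. Plan pays $616 − $184.80 = $431.20.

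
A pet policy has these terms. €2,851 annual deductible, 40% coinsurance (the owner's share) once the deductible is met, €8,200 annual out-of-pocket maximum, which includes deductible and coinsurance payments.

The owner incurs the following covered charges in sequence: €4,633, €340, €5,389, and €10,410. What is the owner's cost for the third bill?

€2,155.60

Claim 1 — €4,633: deductible takes €2,851, €1,782 remains; owner's 40% is €712.80. Owner pays €3,563.80; OOP now €3,563.80.
Claim 2 — €340: 40% coinsurance on €340 = €136. Cost to owner: €136. OOP to date €3,699.80.
Claim 3 — €5,389: 40% coinsurance on €5,389 = €2,155.60. Cost to owner: €2,155.60. OOP to date €5,855.40.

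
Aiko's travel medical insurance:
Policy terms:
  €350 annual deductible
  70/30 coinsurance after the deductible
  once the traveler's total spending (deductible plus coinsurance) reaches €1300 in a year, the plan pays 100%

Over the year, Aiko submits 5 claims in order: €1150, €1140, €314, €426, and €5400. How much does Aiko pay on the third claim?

Claim 1 — €1150: €350 to deductible, leaving €800; traveler's 30% is €240. Traveler pays €590; OOP now €590.
Claim 2 — €1140: 30% coinsurance on €1140 = €342. Traveler owes €342 (running OOP €932).
Claim 3 — €314: deductible met; 30% of €314 = €94.20. Traveler pays €94.20; OOP now €1026.20.

€94.20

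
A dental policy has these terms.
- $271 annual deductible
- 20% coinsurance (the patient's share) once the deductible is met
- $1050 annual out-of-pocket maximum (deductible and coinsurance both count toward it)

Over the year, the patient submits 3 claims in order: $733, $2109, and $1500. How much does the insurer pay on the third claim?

#1 ($733): $271 finishes the deductible; $462 goes to coinsurance; coinsurance $462 × 20% = $92.40. Cost to patient: $363.40. OOP to date $363.40. Insurer: $733 − $363.40 = $369.60.
#2 ($2109): deductible already satisfied, so patient's share is 20% × $2109 = $421.80. Patient owes $421.80 (running OOP $785.20). Insurer: $2109 − $421.80 = $1687.20.
#3 ($1500): deductible already satisfied, so patient's share is 20% × $1500 = $300. Adding that to $785.20 gives $1085.20, past the $1050 cap; patient pays only $1050 − $785.20 = $264.80. Insurer: $1500 − $264.80 = $1235.20.

$1235.20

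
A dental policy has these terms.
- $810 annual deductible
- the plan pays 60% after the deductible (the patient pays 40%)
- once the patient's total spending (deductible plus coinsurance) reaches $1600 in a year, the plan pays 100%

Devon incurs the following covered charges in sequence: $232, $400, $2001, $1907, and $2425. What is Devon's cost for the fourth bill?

$60.80

Claim 1 — $232: entire amount goes to the deductible. Patient owes $232 (running OOP $232).
Claim 2 — $400: all of it applies to the deductible. Patient pays $400; OOP now $632.
Claim 3 — $2001: $178 to deductible, leaving $1823; 40% of $1823 = $729.20. Cost to patient: $907.20. OOP to date $1539.20.
Claim 4 — $1907: 40% coinsurance on $1907 = $762.80. Adding that to $1539.20 gives $2302, past the $1600 cap; patient pays only $1600 − $1539.20 = $60.80.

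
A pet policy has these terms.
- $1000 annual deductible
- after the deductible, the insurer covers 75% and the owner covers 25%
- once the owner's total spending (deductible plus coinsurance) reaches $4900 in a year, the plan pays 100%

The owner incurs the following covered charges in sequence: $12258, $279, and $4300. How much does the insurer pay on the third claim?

$3284.25

Bill 1, $12258: $1000 finishes the deductible; $11258 goes to coinsurance; coinsurance $11258 × 25% = $2814.50. Owner owes $3814.50 (running OOP $3814.50). Plan pays $12258 − $3814.50 = $8443.50.
Bill 2, $279: 25% coinsurance on $279 = $69.75. Owner owes $69.75 (running OOP $3884.25). Insurer: $279 − $69.75 = $209.25.
Bill 3, $4300: 25% coinsurance on $4300 = $1075. Adding that to $3884.25 gives $4959.25, past the $4900 cap; owner pays only $4900 − $3884.25 = $1015.75. Insurer: $4300 − $1015.75 = $3284.25.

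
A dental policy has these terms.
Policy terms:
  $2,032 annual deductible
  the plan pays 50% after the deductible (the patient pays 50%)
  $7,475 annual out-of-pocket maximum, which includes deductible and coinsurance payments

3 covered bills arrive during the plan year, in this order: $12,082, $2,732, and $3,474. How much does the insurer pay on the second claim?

$2,314

Claim 1 ($12,082): $2,032 finishes the deductible; $10,050 goes to coinsurance; coinsurance $10,050 × 50% = $5,025. Patient owes $7,057 (running OOP $7,057). Insurer: $12,082 − $7,057 = $5,025.
Claim 2 ($2,732): 50% coinsurance on $2,732 = $1,366. OOP would hit $8,423 > $7,475, so the cap limits the patient to $7,475 − $7,057 = $418. Plan pays $2,732 − $418 = $2,314.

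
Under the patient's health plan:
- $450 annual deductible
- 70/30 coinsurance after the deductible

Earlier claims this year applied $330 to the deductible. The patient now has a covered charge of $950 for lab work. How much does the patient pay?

Deductible still to meet: $450 − $330 = $120.
The remaining $830 (= $950 − $120) moves to coinsurance.
Patient's 30% share of $830 is $249.
That puts the patient's cost at $120 + $249 = $369.

$369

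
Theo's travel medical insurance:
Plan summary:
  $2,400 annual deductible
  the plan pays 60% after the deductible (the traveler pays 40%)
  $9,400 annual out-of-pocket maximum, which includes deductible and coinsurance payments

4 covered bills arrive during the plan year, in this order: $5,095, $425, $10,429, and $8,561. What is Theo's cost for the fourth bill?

$1,580.40

Bill 1, $5,095: $2,400 finishes the deductible; $2,695 goes to coinsurance; 40% of $2,695 = $1,078. Cost to traveler: $3,478. OOP to date $3,478.
Bill 2, $425: deductible met; 40% of $425 = $170. Cost to traveler: $170. OOP to date $3,648.
Bill 3, $10,429: 40% coinsurance on $10,429 = $4,171.60. Cost to traveler: $4,171.60. OOP to date $7,819.60.
Bill 4, $8,561: 40% coinsurance on $8,561 = $3,424.40. That would push OOP to $11,244, over the $9,400 cap, so traveler pays $9,400 − $7,819.60 = $1,580.40.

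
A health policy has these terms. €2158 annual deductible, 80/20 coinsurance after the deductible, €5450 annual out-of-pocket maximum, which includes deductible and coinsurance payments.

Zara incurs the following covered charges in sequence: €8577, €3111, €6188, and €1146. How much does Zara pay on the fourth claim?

Bill 1, €8577: €2158 finishes the deductible; €6419 goes to coinsurance; 20% of €6419 = €1283.80. Patient pays €3441.80; OOP now €3441.80.
Bill 2, €3111: deductible met; 20% of €3111 = €622.20. Patient owes €622.20 (running OOP €4064).
Bill 3, €6188: deductible already satisfied, so patient's share is 20% × €6188 = €1237.60. Cost to patient: €1237.60. OOP to date €5301.60.
Bill 4, €1146: 20% coinsurance on €1146 = €229.20. OOP would hit €5530.80 > €5450, so the cap limits the patient to €5450 − €5301.60 = €148.40.

€148.40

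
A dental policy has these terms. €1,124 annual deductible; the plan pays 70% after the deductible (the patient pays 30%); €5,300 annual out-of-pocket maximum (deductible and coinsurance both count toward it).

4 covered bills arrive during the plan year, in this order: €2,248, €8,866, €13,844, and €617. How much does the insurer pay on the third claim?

€12,665

Claim 1 (€2,248): €1,124 finishes the deductible; €1,124 goes to coinsurance; 30% of €1,124 = €337.20. Patient pays €1,461.20; OOP now €1,461.20. Plan pays €2,248 − €1,461.20 = €786.80.
Claim 2 (€8,866): deductible met; 30% of €8,866 = €2,659.80. Patient pays €2,659.80; OOP now €4,121. Insurer: €8,866 − €2,659.80 = €6,206.20.
Claim 3 (€13,844): deductible already satisfied, so patient's share is 30% × €13,844 = €4,153.20. Adding that to €4,121 gives €8,274.20, past the €5,300 cap; patient pays only €5,300 − €4,121 = €1,179. Insurer: €13,844 − €1,179 = €12,665.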